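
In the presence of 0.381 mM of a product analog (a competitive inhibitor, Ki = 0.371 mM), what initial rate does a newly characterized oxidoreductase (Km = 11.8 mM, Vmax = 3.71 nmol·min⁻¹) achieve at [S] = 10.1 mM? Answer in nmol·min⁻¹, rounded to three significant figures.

1.10 nmol·min⁻¹

α = 1 + [I]/Ki = 1 + 0.381/0.371 = 2.027.
For a competitive inhibitor, Vmax is unchanged and the apparent Km becomes α·Km: Km,app = 23.9 mM, Vmax,app = 3.71 nmol·min⁻¹.
v = Vmax,app·[S]/(Km,app + [S]) = 3.71 × 10.1/(23.9 + 10.1) = 1.10 nmol·min⁻¹.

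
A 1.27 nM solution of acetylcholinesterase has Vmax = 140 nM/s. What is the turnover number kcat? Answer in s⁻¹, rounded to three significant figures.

110 s⁻¹

kcat = Vmax/[E]total = 140 nM/s / 1.27 nM = 110 s⁻¹.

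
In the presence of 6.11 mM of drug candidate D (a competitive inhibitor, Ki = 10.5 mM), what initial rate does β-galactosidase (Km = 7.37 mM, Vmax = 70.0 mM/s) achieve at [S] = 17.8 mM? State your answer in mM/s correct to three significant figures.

With α = 1 + [I]/Ki = 1 + 6.11/10.5 = 1.582, the competitive rate law is v = Vmax[S] / (αKm + [S]).
v = 70.0×17.8 / (1.582×7.37 + 17.8) = 1246/29.46 = 42.3 mM/s.

42.3 mM/s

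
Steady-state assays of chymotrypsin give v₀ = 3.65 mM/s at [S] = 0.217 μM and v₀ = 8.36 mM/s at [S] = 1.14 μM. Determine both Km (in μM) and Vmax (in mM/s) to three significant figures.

Km = 0.496 μM; Vmax = 12.0 mM/s

From v = Vmax[S]/(Km+[S]), each point gives Vmax = v(Km+[S])/[S].
Equating: 3.65(Km+0.217)/0.217 = 8.36(Km+1.14)/1.14.
16.82·Km + 3.65 = 7.333·Km + 8.36, so (16.82 − 7.333)·Km = 8.36 − 3.65.
Km = 4.710/9.487 = 0.496 μM; then Vmax = 3.65(0.496+0.217)/0.217 = 12.0 mM/s.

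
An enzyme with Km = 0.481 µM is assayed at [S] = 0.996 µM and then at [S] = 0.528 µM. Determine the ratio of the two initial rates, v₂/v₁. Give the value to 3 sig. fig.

0.776

Since Vmax cancels, v₂/v₁ = [S]₂(Km+[S]₁) / [S]₁(Km+[S]₂).
= 0.528×(0.481+0.996) / (0.996×(0.481+0.528)) = 0.7799/1.005 = 0.776.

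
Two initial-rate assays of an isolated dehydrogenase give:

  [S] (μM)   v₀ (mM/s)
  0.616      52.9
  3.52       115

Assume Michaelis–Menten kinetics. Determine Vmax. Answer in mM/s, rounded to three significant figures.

From v = Vmax[S]/(Km+[S]), each point gives Vmax = v(Km+[S])/[S].
Equating: 52.9(Km+0.616)/0.616 = 115(Km+3.52)/3.52.
85.88·Km + 52.9 = 32.67·Km + 115, so (85.88 − 32.67)·Km = 115 − 52.9.
Km = 62.10/53.21 = 1.17 μM; then Vmax = 52.9(1.17+0.616)/0.616 = 153 mM/s.

153 mM/s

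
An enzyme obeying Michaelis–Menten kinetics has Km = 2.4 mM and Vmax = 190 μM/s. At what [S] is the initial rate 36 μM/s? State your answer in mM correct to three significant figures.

Rearranging v = Vmax[S]/(Km+[S]) gives [S] = Km·v/(Vmax − v).
[S] = 2.4 × 36 / (190 − 36) = 86.40/154.0 = 0.561 mM.

0.561 mM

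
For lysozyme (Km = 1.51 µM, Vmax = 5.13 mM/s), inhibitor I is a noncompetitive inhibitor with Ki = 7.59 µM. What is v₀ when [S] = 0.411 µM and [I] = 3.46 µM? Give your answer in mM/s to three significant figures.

With α = 1 + [I]/Ki = 1 + 3.46/7.59 = 1.456, the noncompetitive rate law is v = (Vmax/α)·[S] / (Km + [S]).
v = (5.13/1.456)×0.411 / (1.51 + 0.411) = 1.448/1.921 = 0.754 mM/s.

0.754 mM/s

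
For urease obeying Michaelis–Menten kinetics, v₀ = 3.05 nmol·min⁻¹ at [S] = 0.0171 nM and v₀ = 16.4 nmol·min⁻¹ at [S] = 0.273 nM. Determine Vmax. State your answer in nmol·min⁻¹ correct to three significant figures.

23.2 nmol·min⁻¹

From v = Vmax[S]/(Km+[S]), each point gives Vmax = v(Km+[S])/[S].
Equating: 3.05(Km+0.0171)/0.0171 = 16.4(Km+0.273)/0.273.
178.4·Km + 3.05 = 60.07·Km + 16.4, so (178.4 − 60.07)·Km = 16.4 − 3.05.
Km = 13.35/118.3 = 0.113 nM; then Vmax = 3.05(0.113+0.0171)/0.0171 = 23.2 nmol·min⁻¹.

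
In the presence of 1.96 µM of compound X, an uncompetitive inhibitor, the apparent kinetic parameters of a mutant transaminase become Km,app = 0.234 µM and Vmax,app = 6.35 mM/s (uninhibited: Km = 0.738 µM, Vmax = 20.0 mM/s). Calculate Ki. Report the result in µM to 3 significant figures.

0.912 µM

Uncompetitive: Vmax,app = Vmax/α (and Km,app = Km/α) with α = 1 + [I]/Ki.
α = Vmax/Vmax,app = 20.0/6.35 = 3.150.
Ki = [I]/(α − 1) = 1.96/2.150 = 0.912 µM.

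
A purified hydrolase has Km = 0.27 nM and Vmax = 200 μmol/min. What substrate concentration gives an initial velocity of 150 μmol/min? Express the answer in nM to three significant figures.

The required fractional saturation is v/Vmax = 150/200 = 0.7500.
Then [S]/(Km+[S]) = 0.7500 ⇒ [S] = 0.27 × 0.7500/(1 − 0.7500) = 0.810 nM.

0.810 nM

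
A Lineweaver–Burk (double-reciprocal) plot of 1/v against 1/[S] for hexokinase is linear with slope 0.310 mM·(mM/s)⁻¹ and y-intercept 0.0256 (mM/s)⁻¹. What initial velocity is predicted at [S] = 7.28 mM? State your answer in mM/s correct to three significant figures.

The y-intercept is 1/Vmax, so Vmax = 1/0.0256 = 39.1 mM/s.
The slope is Km/Vmax, so Km = 0.310 × 39.1 = 12.1 mM.
Then v = 39.1 × 7.28/(12.1 + 7.28) = 14.7 mM/s.

14.7 mM/s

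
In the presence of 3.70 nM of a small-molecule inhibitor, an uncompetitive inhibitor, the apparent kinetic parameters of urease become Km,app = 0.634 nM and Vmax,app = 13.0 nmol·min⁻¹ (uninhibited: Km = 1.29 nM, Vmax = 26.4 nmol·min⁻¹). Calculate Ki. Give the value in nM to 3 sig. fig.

Uncompetitive: Vmax,app = Vmax/α (and Km,app = Km/α) with α = 1 + [I]/Ki.
α = Vmax/Vmax,app = 26.4/13.0 = 2.031.
Ki = [I]/(α − 1) = 3.70/1.031 = 3.59 nM.

3.59 nM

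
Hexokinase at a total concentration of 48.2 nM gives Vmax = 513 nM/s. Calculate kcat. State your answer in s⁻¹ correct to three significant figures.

kcat = Vmax/[E]total = 513 nM/s / 48.2 nM = 10.6 s⁻¹.

10.6 s⁻¹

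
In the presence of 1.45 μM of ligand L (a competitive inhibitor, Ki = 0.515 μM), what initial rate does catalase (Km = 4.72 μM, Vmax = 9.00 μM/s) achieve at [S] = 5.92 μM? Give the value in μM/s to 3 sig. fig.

2.23 μM/s

With α = 1 + [I]/Ki = 1 + 1.45/0.515 = 3.816, the competitive rate law is v = Vmax[S] / (αKm + [S]).
v = 9.00×5.92 / (3.816×4.72 + 5.92) = 53.28/23.93 = 2.23 μM/s.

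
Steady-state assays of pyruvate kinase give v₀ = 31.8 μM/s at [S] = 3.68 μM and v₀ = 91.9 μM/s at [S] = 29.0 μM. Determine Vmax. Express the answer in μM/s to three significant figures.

127 μM/s

From v = Vmax[S]/(Km+[S]), each point gives Vmax = v(Km+[S])/[S].
Equating: 31.8(Km+3.68)/3.68 = 91.9(Km+29.0)/29.0.
8.641·Km + 31.8 = 3.169·Km + 91.9, so (8.641 − 3.169)·Km = 91.9 − 31.8.
Km = 60.10/5.472 = 11.0 μM; then Vmax = 31.8(11.0+3.68)/3.68 = 127 μM/s.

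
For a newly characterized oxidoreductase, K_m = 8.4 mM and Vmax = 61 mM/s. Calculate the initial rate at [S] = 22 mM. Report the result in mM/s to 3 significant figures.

v = Vmax·[S]/(Km + [S]) = 61 × 22 / (8.4 + 22)
  = 1342 / 30.40 = 44.1 mM/s.

44.1 mM/s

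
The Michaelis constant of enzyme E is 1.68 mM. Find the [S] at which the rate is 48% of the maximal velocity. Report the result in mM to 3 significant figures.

v/Vmax = [S]/(Km+[S]) = 0.48, so [S] = Km·0.48/(1 − 0.48) = 1.68 × 0.9231.
[S] = 1.55 mM.

1.55 mM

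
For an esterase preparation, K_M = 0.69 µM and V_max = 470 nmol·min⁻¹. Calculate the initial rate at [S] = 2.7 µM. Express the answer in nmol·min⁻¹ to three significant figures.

v = Vmax·[S]/(Km + [S]) = 470 × 2.7 / (0.69 + 2.7)
  = 1269 / 3.390 = 374 nmol·min⁻¹.

374 nmol·min⁻¹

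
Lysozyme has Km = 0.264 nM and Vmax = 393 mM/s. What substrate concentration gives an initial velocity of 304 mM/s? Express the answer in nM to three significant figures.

0.902 nM

The required fractional saturation is v/Vmax = 304/393 = 0.7735.
Then [S]/(Km+[S]) = 0.7735 ⇒ [S] = 0.264 × 0.7735/(1 − 0.7735) = 0.902 nM.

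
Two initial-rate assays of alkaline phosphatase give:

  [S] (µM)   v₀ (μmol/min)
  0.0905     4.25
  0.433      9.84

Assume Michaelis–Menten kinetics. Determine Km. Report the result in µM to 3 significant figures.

0.231 µM

From v = Vmax[S]/(Km+[S]), each point gives Vmax = v(Km+[S])/[S].
Equating: 4.25(Km+0.0905)/0.0905 = 9.84(Km+0.433)/0.433.
46.96·Km + 4.25 = 22.73·Km + 9.84, so (46.96 − 22.73)·Km = 9.84 − 4.25.
Km = 5.590/24.24 = 0.231 µM; then Vmax = 4.25(0.231+0.0905)/0.0905 = 15.1 μmol/min.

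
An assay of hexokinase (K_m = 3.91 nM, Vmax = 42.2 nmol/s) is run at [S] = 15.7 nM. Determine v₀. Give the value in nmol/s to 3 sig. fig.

33.8 nmol/s

v = Vmax·[S]/(Km + [S]) = 42.2 × 15.7 / (3.91 + 15.7)
  = 662.5 / 19.61 = 33.8 nmol/s.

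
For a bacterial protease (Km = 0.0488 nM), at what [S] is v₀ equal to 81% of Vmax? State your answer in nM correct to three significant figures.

0.208 nM

v/Vmax = [S]/(Km+[S]) = 0.81, so [S] = Km·0.81/(1 − 0.81) = 0.0488 × 4.263.
[S] = 0.208 nM.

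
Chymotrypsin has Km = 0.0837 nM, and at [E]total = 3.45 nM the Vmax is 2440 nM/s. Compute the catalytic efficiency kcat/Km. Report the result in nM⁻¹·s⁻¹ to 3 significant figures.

8450 nM⁻¹·s⁻¹

kcat = Vmax/[E]total = 2440/3.45 = 707 s⁻¹.
kcat/Km = 707/0.0837 = 8450 nM⁻¹·s⁻¹.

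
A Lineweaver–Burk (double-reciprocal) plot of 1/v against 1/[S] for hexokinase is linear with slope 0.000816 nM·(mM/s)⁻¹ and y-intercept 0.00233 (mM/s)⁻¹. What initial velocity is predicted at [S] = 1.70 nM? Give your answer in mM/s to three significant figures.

356 mM/s

The y-intercept is 1/Vmax, so Vmax = 1/0.00233 = 429 mM/s.
The slope is Km/Vmax, so Km = 0.000816 × 429 = 0.350 nM.
Then v = 429 × 1.70/(0.350 + 1.70) = 356 mM/s.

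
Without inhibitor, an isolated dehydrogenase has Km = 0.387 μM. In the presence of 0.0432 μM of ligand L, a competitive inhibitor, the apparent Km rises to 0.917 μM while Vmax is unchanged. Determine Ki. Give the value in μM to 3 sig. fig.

Competitive: Km,app = α·Km with α = 1 + [I]/Ki.
α = Km,app/Km = 0.917/0.387 = 2.370.
Since α = 1 + [I]/Ki, [I]/Ki = 2.370 − 1 = 1.370 and Ki = 0.0432/1.370 = 0.0315 μM.

0.0315 μM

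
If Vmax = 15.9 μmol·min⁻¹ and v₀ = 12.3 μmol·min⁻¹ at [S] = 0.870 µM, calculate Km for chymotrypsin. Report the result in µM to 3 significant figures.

From v = Vmax[S]/(Km+[S]), Km = [S](Vmax − v)/v.
Km = 0.870 × (15.9 − 12.3) / 12.3 = 3.132/12.3 = 0.255 µM.

0.255 µM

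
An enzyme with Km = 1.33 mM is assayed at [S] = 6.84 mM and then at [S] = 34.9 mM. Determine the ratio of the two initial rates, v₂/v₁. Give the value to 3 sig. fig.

The fractional saturations are [S]/(Km+[S]) = 6.84/8.170 = 0.8372 and 34.9/36.23 = 0.9633.
v₂/v₁ is just their ratio: 0.9633/0.8372 = 1.15.

1.15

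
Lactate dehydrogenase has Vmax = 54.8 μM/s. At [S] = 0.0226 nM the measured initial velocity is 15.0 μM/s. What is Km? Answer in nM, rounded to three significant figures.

v/Vmax = 15.0/54.8 = 0.2737 = [S]/(Km+[S]).
So Km + [S] = [S]/0.2737 = 0.08257 nM, giving Km = 0.08257 − 0.0226 = 0.0600 nM.

0.0600 nM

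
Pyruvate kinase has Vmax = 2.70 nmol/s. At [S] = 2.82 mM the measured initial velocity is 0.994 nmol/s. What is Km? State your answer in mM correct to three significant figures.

4.84 mM

v/Vmax = 0.994/2.70 = 0.3681 = [S]/(Km+[S]).
So Km + [S] = [S]/0.3681 = 7.660 mM, giving Km = 7.660 − 2.82 = 4.84 mM.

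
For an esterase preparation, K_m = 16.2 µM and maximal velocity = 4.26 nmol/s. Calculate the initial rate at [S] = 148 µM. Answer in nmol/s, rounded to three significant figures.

3.84 nmol/s

v = Vmax·[S]/(Km + [S]) = 4.26 × 148 / (16.2 + 148)
  = 630.5 / 164.2 = 3.84 nmol/s.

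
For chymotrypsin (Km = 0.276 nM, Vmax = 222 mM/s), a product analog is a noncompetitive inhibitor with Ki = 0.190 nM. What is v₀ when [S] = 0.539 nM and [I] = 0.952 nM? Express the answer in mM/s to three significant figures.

With α = 1 + [I]/Ki = 1 + 0.952/0.190 = 6.011, the noncompetitive rate law is v = (Vmax/α)·[S] / (Km + [S]).
v = (222/6.011)×0.539 / (0.276 + 0.539) = 19.91/0.8150 = 24.4 mM/s.

24.4 mM/s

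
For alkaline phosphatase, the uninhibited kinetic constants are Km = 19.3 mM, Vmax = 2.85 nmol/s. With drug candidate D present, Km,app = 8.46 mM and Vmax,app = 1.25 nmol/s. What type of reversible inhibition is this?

Both Km and Vmax decrease by the same factor (~2.28-fold) — characteristic of uncompetitive inhibition.

uncompetitive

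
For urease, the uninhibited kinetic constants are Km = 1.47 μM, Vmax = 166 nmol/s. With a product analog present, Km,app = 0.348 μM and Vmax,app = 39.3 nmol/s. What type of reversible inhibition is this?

Both Km and Vmax decrease by the same factor (~4.22-fold) — characteristic of uncompetitive inhibition.

uncompetitive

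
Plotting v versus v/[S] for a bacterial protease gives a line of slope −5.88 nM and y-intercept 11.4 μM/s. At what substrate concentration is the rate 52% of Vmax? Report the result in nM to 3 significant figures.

6.37 nM

The Eadie–Hofstee slope gives Km = 5.88 nM (slope = −Km).
v/Vmax = [S]/(Km+[S]) = 0.52 ⇒ [S] = Km·0.52/(1−0.52) = 5.88 × 1.083 = 6.37 nM.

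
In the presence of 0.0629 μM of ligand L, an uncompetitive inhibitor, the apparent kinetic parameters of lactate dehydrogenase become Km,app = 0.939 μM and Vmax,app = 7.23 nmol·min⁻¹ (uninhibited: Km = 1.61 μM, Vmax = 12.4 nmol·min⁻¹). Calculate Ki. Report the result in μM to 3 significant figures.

Uncompetitive: Vmax,app = Vmax/α (and Km,app = Km/α) with α = 1 + [I]/Ki.
α = Vmax/Vmax,app = 12.4/7.23 = 1.715.
Since α = 1 + [I]/Ki, [I]/Ki = 1.715 − 1 = 0.7151 and Ki = 0.0629/0.7151 = 0.0880 μM.

0.0880 μM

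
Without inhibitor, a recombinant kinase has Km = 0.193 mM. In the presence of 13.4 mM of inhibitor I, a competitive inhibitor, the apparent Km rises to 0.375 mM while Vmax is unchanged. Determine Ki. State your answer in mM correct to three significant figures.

Competitive: Km,app = α·Km with α = 1 + [I]/Ki.
α = Km,app/Km = 0.375/0.193 = 1.943.
Ki = [I]/(α − 1) = 13.4/0.9430 = 14.2 mM.

14.2 mM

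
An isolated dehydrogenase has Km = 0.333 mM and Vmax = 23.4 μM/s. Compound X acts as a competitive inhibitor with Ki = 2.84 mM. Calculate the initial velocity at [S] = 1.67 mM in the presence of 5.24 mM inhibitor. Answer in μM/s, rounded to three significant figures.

With α = 1 + [I]/Ki = 1 + 5.24/2.84 = 2.845, the competitive rate law is v = Vmax[S] / (αKm + [S]).
v = 23.4×1.67 / (2.845×0.333 + 1.67) = 39.08/2.617 = 14.9 μM/s.

14.9 μM/s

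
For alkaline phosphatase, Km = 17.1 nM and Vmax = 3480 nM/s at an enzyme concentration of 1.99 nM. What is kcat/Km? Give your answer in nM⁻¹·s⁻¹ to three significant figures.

kcat = Vmax/[E]total = 3480/1.99 = 1750 s⁻¹.
kcat/Km = 1750/17.1 = 102 nM⁻¹·s⁻¹.

102 nM⁻¹·s⁻¹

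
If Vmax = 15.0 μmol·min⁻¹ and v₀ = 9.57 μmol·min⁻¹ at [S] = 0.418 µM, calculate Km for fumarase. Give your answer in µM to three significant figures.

0.237 µM

From v = Vmax[S]/(Km+[S]), Km = [S](Vmax − v)/v.
Km = 0.418 × (15.0 − 9.57) / 9.57 = 2.270/9.57 = 0.237 µM.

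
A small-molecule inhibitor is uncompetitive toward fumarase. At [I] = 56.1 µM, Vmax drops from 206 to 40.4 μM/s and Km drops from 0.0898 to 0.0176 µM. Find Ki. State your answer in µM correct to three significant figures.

13.7 µM

Uncompetitive: Vmax,app = Vmax/α (and Km,app = Km/α) with α = 1 + [I]/Ki.
α = Vmax/Vmax,app = 206/40.4 = 5.099.
Since α = 1 + [I]/Ki, [I]/Ki = 5.099 − 1 = 4.099 and Ki = 56.1/4.099 = 13.7 µM.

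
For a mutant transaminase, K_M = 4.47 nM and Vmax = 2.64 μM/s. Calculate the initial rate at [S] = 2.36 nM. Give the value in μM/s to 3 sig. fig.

0.912 μM/s

v = Vmax·[S]/(Km + [S]) = 2.64 × 2.36 / (4.47 + 2.36)
  = 6.230 / 6.830 = 0.912 μM/s.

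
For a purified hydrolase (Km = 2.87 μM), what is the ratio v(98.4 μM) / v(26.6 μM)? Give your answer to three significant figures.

1.08

The fractional saturations are [S]/(Km+[S]) = 26.6/29.47 = 0.9026 and 98.4/101.3 = 0.9717.
v₂/v₁ is just their ratio: 0.9717/0.9026 = 1.08.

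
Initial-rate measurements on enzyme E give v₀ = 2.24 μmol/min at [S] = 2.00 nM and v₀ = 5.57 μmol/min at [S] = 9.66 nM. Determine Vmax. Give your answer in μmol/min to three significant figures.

In reciprocal form, 1/v = (Km/Vmax)·(1/[S]) + 1/Vmax. The two points give (1/[S], 1/v) = (0.5000, 0.4464) and (0.1035, 0.1795).
Slope = (0.4464 − 0.1795)/(0.5000 − 0.1035) = 0.6732; intercept = 0.4464 − 0.6732×0.5000 = 0.1098.
Vmax = 1/intercept = 9.10 μmol/min; Km = slope × Vmax = 0.6732 × 9.10 = 6.13 nM.

9.10 μmol/min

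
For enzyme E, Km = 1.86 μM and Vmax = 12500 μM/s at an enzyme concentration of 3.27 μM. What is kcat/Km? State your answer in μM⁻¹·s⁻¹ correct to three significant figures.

2060 μM⁻¹·s⁻¹

kcat = Vmax/[E]total = 12500/3.27 = 3820 s⁻¹.
kcat/Km = 3820/1.86 = 2060 μM⁻¹·s⁻¹.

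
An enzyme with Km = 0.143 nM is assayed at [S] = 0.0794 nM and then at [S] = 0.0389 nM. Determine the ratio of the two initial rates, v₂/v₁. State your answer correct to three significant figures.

Since Vmax cancels, v₂/v₁ = [S]₂(Km+[S]₁) / [S]₁(Km+[S]₂).
= 0.0389×(0.143+0.0794) / (0.0794×(0.143+0.0389)) = 0.008651/0.01444 = 0.599.

0.599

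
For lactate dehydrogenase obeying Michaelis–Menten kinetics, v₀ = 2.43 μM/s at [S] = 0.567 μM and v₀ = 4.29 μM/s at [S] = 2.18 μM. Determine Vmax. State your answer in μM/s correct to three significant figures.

5.87 μM/s

From v = Vmax[S]/(Km+[S]), each point gives Vmax = v(Km+[S])/[S].
Equating: 2.43(Km+0.567)/0.567 = 4.29(Km+2.18)/2.18.
4.286·Km + 2.43 = 1.968·Km + 4.29, so (4.286 − 1.968)·Km = 4.29 − 2.43.
Km = 1.860/2.318 = 0.802 μM; then Vmax = 2.43(0.802+0.567)/0.567 = 5.87 μM/s.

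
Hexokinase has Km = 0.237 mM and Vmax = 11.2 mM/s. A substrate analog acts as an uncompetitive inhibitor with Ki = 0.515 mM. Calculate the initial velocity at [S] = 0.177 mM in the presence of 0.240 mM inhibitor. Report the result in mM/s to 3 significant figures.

α = 1 + [I]/Ki = 1 + 0.240/0.515 = 1.466.
For an uncompetitive inhibitor, both parameters are divided by α, giving Vmax/α and Km/α: Km,app = 0.162 mM, Vmax,app = 7.64 mM/s.
v = Vmax,app·[S]/(Km,app + [S]) = 7.64 × 0.177/(0.162 + 0.177) = 3.99 mM/s.

3.99 mM/s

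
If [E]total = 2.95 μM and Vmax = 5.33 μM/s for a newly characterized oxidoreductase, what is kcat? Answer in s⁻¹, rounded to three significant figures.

kcat = Vmax/[E]total = 5.33 μM/s / 2.95 μM = 1.81 s⁻¹.

1.81 s⁻¹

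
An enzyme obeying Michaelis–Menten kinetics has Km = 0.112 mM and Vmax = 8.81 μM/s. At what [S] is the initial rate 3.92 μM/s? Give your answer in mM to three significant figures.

Rearranging v = Vmax[S]/(Km+[S]) gives [S] = Km·v/(Vmax − v).
[S] = 0.112 × 3.92 / (8.81 − 3.92) = 0.4390/4.890 = 0.0898 mM.

0.0898 mM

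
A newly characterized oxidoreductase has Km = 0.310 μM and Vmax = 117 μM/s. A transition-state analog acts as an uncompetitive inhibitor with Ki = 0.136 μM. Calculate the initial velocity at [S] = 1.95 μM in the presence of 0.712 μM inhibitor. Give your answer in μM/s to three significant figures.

With α = 1 + [I]/Ki = 1 + 0.712/0.136 = 6.235, the uncompetitive rate law is v = (Vmax/α)·[S] / (Km/α + [S]).
v = (117/6.235)×1.95 / (0.310/6.235 + 1.95) = 36.59/2.000 = 18.3 μM/s.

18.3 μM/s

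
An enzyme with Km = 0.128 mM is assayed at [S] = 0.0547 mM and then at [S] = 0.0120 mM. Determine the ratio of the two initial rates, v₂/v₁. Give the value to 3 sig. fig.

Since Vmax cancels, v₂/v₁ = [S]₂(Km+[S]₁) / [S]₁(Km+[S]₂).
= 0.0120×(0.128+0.0547) / (0.0547×(0.128+0.0120)) = 0.002192/0.007658 = 0.286.

0.286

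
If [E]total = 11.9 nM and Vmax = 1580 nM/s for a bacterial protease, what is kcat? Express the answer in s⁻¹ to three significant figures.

kcat = Vmax/[E]total = 1580 nM/s / 11.9 nM = 133 s⁻¹.

133 s⁻¹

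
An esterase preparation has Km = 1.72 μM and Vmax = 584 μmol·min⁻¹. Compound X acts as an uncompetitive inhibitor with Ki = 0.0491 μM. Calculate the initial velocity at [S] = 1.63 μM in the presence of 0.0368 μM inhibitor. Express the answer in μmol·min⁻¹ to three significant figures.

α = 1 + [I]/Ki = 1 + 0.0368/0.0491 = 1.749.
For an uncompetitive inhibitor, both parameters are divided by α, giving Vmax/α and Km/α: Km,app = 0.983 μM, Vmax,app = 334 μmol·min⁻¹.
v = Vmax,app·[S]/(Km,app + [S]) = 334 × 1.63/(0.983 + 1.63) = 208 μmol·min⁻¹.

208 μmol·min⁻¹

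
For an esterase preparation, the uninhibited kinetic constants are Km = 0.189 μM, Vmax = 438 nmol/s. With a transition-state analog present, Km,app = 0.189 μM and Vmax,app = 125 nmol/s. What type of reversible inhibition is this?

Vmax decreases (438 → 125 nmol/s) while Km is unchanged — pure noncompetitive inhibition.

noncompetitive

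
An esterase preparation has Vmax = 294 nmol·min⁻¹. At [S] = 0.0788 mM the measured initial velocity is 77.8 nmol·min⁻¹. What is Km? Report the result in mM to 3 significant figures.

v/Vmax = 77.8/294 = 0.2646 = [S]/(Km+[S]).
So Km + [S] = [S]/0.2646 = 0.2978 mM, giving Km = 0.2978 − 0.0788 = 0.219 mM.

0.219 mM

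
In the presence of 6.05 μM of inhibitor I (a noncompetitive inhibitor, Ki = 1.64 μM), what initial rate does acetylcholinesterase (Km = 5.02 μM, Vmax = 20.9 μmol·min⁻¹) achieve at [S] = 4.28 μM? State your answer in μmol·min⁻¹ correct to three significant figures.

2.05 μmol·min⁻¹

α = 1 + [I]/Ki = 1 + 6.05/1.64 = 4.689.
For a noncompetitive inhibitor, Vmax is reduced to Vmax/α while Km is unchanged: Km,app = 5.02 μM, Vmax,app = 4.46 μmol·min⁻¹.
v = Vmax,app·[S]/(Km,app + [S]) = 4.46 × 4.28/(5.02 + 4.28) = 2.05 μmol·min⁻¹.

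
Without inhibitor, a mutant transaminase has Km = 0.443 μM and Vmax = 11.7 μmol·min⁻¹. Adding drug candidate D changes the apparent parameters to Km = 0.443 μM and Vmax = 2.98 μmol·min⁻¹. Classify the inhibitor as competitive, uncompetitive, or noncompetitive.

noncompetitive

Vmax decreases (11.7 → 2.98 μmol·min⁻¹) while Km is unchanged — pure noncompetitive inhibition.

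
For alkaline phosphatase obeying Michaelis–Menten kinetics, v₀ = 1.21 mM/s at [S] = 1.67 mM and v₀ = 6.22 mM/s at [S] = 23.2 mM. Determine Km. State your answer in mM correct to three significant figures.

From v = Vmax[S]/(Km+[S]), each point gives Vmax = v(Km+[S])/[S].
Equating: 1.21(Km+1.67)/1.67 = 6.22(Km+23.2)/23.2.
0.7246·Km + 1.21 = 0.2681·Km + 6.22, so (0.7246 − 0.2681)·Km = 6.22 − 1.21.
Km = 5.010/0.4564 = 11.0 mM; then Vmax = 1.21(11.0+1.67)/1.67 = 9.16 mM/s.

11.0 mM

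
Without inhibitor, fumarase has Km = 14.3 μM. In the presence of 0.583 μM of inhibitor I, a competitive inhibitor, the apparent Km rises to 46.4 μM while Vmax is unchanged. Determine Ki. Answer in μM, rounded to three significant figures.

Competitive: Km,app = α·Km with α = 1 + [I]/Ki.
α = Km,app/Km = 46.4/14.3 = 3.245.
Ki = [I]/(α − 1) = 0.583/2.245 = 0.260 μM.

0.260 μM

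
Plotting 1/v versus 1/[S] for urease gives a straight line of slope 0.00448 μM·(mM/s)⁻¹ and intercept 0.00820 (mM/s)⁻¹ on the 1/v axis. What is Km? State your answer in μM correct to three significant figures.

0.546 μM

y-intercept = 1/Vmax ⇒ Vmax = 122 mM/s; slope = Km/Vmax ⇒ Km = slope × Vmax.
Km = 0.00448 × 122 = 0.546 μM.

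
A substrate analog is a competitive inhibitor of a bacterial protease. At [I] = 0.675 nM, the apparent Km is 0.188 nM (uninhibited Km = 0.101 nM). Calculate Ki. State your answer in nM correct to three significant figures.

Competitive: Km,app = α·Km with α = 1 + [I]/Ki.
α = Km,app/Km = 0.188/0.101 = 1.861.
Since α = 1 + [I]/Ki, [I]/Ki = 1.861 − 1 = 0.8614 and Ki = 0.675/0.8614 = 0.784 nM.

0.784 nM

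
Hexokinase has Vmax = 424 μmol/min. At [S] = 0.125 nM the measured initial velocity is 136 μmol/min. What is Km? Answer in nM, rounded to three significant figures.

From v = Vmax[S]/(Km+[S]), Km = [S](Vmax − v)/v.
Km = 0.125 × (424 − 136) / 136 = 36.00/136 = 0.265 nM.

0.265 nM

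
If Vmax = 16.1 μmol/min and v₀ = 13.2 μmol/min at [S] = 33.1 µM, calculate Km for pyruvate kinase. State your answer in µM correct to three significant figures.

v/Vmax = 13.2/16.1 = 0.8199 = [S]/(Km+[S]).
So Km + [S] = [S]/0.8199 = 40.37 µM, giving Km = 40.37 − 33.1 = 7.27 µM.

7.27 µM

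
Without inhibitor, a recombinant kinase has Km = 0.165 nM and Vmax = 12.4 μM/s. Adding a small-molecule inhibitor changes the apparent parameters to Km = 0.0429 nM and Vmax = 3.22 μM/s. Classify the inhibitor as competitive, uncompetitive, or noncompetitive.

uncompetitive

Both Km and Vmax decrease by the same factor (~3.85-fold) — characteristic of uncompetitive inhibition.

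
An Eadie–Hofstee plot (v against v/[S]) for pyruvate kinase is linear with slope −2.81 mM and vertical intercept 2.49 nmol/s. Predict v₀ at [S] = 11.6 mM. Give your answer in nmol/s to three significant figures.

2.00 nmol/s

In the Eadie–Hofstee form v = Vmax − Km·(v/[S]), the slope is −Km and the intercept is Vmax, so Km = 2.81 mM and Vmax = 2.49 nmol/s.
v = 2.49 × 11.6/(2.81 + 11.6) = 2.00 nmol/s.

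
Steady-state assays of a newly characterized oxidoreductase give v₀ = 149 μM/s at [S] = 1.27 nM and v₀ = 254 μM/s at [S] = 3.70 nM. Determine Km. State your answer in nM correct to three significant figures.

In reciprocal form, 1/v = (Km/Vmax)·(1/[S]) + 1/Vmax. The two points give (1/[S], 1/v) = (0.7874, 0.006711) and (0.2703, 0.003937).
Slope = (0.006711 − 0.003937)/(0.7874 − 0.2703) = 0.005365; intercept = 0.006711 − 0.005365×0.7874 = 0.002487.
Vmax = 1/intercept = 402 μM/s; Km = slope × Vmax = 0.005365 × 402 = 2.16 nM.

2.16 nM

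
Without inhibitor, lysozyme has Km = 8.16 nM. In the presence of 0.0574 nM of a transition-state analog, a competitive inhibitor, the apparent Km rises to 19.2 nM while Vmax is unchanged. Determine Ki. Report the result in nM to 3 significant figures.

0.0424 nM

Competitive: Km,app = α·Km with α = 1 + [I]/Ki.
α = Km,app/Km = 19.2/8.16 = 2.353.
Ki = [I]/(α − 1) = 0.0574/1.353 = 0.0424 nM.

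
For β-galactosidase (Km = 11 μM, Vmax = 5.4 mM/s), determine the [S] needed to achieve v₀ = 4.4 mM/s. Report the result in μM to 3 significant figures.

Rearranging v = Vmax[S]/(Km+[S]) gives [S] = Km·v/(Vmax − v).
[S] = 11 × 4.4 / (5.4 − 4.4) = 48.40/1.000 = 48.4 μM.

48.4 μM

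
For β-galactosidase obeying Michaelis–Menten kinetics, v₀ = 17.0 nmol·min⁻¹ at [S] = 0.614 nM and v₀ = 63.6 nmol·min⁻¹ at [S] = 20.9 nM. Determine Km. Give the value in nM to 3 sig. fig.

1.89 nM

In reciprocal form, 1/v = (Km/Vmax)·(1/[S]) + 1/Vmax. The two points give (1/[S], 1/v) = (1.629, 0.05882) and (0.04785, 0.01572).
Slope = (0.05882 − 0.01572)/(1.629 − 0.04785) = 0.02726; intercept = 0.05882 − 0.02726×1.629 = 0.01442.
Vmax = 1/intercept = 69.4 nmol·min⁻¹; Km = slope × Vmax = 0.02726 × 69.4 = 1.89 nM.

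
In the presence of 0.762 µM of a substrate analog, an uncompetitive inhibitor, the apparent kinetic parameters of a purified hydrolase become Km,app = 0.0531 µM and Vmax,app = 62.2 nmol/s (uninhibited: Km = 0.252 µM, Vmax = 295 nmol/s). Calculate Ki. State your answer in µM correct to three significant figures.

0.204 µM

Uncompetitive: Vmax,app = Vmax/α (and Km,app = Km/α) with α = 1 + [I]/Ki.
α = Vmax/Vmax,app = 295/62.2 = 4.743.
Since α = 1 + [I]/Ki, [I]/Ki = 4.743 − 1 = 3.743 and Ki = 0.762/3.743 = 0.204 µM.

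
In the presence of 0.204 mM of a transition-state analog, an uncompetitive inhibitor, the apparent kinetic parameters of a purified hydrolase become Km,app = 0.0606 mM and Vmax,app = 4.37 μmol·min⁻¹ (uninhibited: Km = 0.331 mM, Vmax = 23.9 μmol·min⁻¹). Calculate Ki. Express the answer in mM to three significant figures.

0.0456 mM

Uncompetitive: Vmax,app = Vmax/α (and Km,app = Km/α) with α = 1 + [I]/Ki.
α = Vmax/Vmax,app = 23.9/4.37 = 5.469.
Since α = 1 + [I]/Ki, [I]/Ki = 5.469 − 1 = 4.469 and Ki = 0.204/4.469 = 0.0456 mM.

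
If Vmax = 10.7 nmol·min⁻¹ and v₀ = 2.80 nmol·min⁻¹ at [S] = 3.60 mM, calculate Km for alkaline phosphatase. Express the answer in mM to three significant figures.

10.2 mM

v/Vmax = 2.80/10.7 = 0.2617 = [S]/(Km+[S]).
So Km + [S] = [S]/0.2617 = 13.76 mM, giving Km = 13.76 − 3.60 = 10.2 mM.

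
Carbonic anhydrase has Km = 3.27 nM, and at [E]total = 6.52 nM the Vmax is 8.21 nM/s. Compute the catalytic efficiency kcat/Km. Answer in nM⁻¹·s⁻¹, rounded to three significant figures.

0.385 nM⁻¹·s⁻¹

kcat = Vmax/[E]total = 8.21/6.52 = 1.26 s⁻¹.
kcat/Km = 1.26/3.27 = 0.385 nM⁻¹·s⁻¹.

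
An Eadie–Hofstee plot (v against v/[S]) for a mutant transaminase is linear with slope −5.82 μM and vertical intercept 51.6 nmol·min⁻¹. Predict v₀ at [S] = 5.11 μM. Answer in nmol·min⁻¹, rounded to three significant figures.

In the Eadie–Hofstee form v = Vmax − Km·(v/[S]), the slope is −Km and the intercept is Vmax, so Km = 5.82 μM and Vmax = 51.6 nmol·min⁻¹.
v = 51.6 × 5.11/(5.82 + 5.11) = 24.1 nmol·min⁻¹.

24.1 nmol·min⁻¹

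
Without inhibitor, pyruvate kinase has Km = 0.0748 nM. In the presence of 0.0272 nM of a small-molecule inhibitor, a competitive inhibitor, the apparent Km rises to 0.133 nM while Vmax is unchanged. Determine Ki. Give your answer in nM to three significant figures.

0.0350 nM

Competitive: Km,app = α·Km with α = 1 + [I]/Ki.
α = Km,app/Km = 0.133/0.0748 = 1.778.
Since α = 1 + [I]/Ki, [I]/Ki = 1.778 − 1 = 0.7781 and Ki = 0.0272/0.7781 = 0.0350 nM.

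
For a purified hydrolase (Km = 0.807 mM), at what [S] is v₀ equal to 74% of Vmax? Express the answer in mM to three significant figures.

2.30 mM

v/Vmax = [S]/(Km+[S]) = 0.74, so [S] = Km·0.74/(1 − 0.74) = 0.807 × 2.846.
[S] = 2.30 mM.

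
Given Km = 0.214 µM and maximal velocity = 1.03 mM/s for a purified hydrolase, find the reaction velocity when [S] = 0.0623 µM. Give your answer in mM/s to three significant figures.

0.232 mM/s

v = Vmax·[S]/(Km + [S]) = 1.03 × 0.0623 / (0.214 + 0.0623)
  = 0.06417 / 0.2763 = 0.232 mM/s.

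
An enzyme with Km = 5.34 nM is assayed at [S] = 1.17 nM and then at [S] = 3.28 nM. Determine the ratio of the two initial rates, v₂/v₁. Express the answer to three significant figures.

The fractional saturations are [S]/(Km+[S]) = 1.17/6.510 = 0.1797 and 3.28/8.620 = 0.3805.
v₂/v₁ is just their ratio: 0.3805/0.1797 = 2.12.

2.12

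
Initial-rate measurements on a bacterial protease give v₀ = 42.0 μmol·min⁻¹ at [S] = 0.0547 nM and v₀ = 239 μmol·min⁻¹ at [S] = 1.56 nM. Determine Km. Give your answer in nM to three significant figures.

In reciprocal form, 1/v = (Km/Vmax)·(1/[S]) + 1/Vmax. The two points give (1/[S], 1/v) = (18.28, 0.02381) and (0.6410, 0.004184).
Slope = (0.02381 − 0.004184)/(18.28 − 0.6410) = 0.001113; intercept = 0.02381 − 0.001113×18.28 = 0.003471.
Vmax = 1/intercept = 288 μmol·min⁻¹; Km = slope × Vmax = 0.001113 × 288 = 0.321 nM.

0.321 nM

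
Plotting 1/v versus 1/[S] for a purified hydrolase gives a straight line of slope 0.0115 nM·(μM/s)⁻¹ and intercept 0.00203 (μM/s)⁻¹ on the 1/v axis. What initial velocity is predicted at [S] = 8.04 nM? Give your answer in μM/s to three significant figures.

The y-intercept is 1/Vmax, so Vmax = 1/0.00203 = 493 μM/s.
The slope is Km/Vmax, so Km = 0.0115 × 493 = 5.67 nM.
Then v = 493 × 8.04/(5.67 + 8.04) = 289 μM/s.

289 μM/s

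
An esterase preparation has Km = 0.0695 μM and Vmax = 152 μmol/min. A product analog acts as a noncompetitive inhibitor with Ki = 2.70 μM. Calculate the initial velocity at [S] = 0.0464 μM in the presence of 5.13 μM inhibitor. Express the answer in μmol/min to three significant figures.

α = 1 + [I]/Ki = 1 + 5.13/2.70 = 2.900.
For a noncompetitive inhibitor, Vmax is reduced to Vmax/α while Km is unchanged: Km,app = 0.0695 μM, Vmax,app = 52.4 μmol/min.
v = Vmax,app·[S]/(Km,app + [S]) = 52.4 × 0.0464/(0.0695 + 0.0464) = 21.0 μmol/min.

21.0 μmol/min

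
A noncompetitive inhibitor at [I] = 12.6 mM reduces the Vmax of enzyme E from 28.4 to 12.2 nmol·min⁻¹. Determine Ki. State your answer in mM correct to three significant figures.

Noncompetitive: Vmax,app = Vmax/α with α = 1 + [I]/Ki.
α = Vmax/Vmax,app = 28.4/12.2 = 2.328.
Ki = [I]/(α − 1) = 12.6/1.328 = 9.49 mM.

9.49 mM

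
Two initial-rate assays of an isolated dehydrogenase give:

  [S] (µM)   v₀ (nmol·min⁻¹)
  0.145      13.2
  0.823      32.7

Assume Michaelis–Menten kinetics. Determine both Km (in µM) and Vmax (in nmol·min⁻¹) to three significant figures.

Km = 0.380 µM; Vmax = 47.8 nmol·min⁻¹

In reciprocal form, 1/v = (Km/Vmax)·(1/[S]) + 1/Vmax. The two points give (1/[S], 1/v) = (6.897, 0.07576) and (1.215, 0.03058).
Slope = (0.07576 − 0.03058)/(6.897 − 1.215) = 0.007952; intercept = 0.07576 − 0.007952×6.897 = 0.02092.
Vmax = 1/intercept = 47.8 nmol·min⁻¹; Km = slope × Vmax = 0.007952 × 47.8 = 0.380 µM.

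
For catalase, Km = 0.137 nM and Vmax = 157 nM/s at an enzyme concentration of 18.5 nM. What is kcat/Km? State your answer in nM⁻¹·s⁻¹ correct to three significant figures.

kcat = Vmax/[E]total = 157/18.5 = 8.49 s⁻¹.
kcat/Km = 8.49/0.137 = 61.9 nM⁻¹·s⁻¹.

61.9 nM⁻¹·s⁻¹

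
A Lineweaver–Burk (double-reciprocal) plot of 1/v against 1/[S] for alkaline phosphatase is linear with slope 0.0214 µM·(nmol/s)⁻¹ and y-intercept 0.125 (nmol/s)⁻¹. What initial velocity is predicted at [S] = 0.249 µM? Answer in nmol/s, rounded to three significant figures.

The y-intercept is 1/Vmax, so Vmax = 1/0.125 = 8.00 nmol/s.
The slope is Km/Vmax, so Km = 0.0214 × 8.00 = 0.171 µM.
Then v = 8.00 × 0.249/(0.171 + 0.249) = 4.74 nmol/s.

4.74 nmol/s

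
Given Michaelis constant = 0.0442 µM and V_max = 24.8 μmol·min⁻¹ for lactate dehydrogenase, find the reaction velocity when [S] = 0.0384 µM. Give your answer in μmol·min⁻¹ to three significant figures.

[S]/(Km+[S]) = 0.0384/0.08260 = 0.4649, the fractional saturation.
v = 0.4649 × Vmax = 0.4649 × 24.8 = 11.5 μmol·min⁻¹.

11.5 μmol·min⁻¹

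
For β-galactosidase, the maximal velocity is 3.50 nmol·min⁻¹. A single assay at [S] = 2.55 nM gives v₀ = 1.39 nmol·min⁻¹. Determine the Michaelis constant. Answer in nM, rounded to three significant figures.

3.87 nM

From v = Vmax[S]/(Km+[S]), Km = [S](Vmax − v)/v.
Km = 2.55 × (3.50 − 1.39) / 1.39 = 5.381/1.39 = 3.87 nM.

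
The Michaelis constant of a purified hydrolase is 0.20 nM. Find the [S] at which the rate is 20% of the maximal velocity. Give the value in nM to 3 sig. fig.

0.0500 nM

v/Vmax = [S]/(Km+[S]) = 0.2, so [S] = Km·0.2/(1 − 0.2) = 0.20 × 0.2500.
[S] = 0.0500 nM.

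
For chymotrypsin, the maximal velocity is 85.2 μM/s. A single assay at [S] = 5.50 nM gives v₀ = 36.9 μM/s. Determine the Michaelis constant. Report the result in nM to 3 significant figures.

v/Vmax = 36.9/85.2 = 0.4331 = [S]/(Km+[S]).
So Km + [S] = [S]/0.4331 = 12.70 nM, giving Km = 12.70 − 5.50 = 7.20 nM.

7.20 nM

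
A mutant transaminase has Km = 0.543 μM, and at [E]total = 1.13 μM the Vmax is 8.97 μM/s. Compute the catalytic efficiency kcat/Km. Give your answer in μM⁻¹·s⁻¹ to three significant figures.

kcat = Vmax/[E]total = 8.97/1.13 = 7.94 s⁻¹.
kcat/Km = 7.94/0.543 = 14.6 μM⁻¹·s⁻¹.

14.6 μM⁻¹·s⁻¹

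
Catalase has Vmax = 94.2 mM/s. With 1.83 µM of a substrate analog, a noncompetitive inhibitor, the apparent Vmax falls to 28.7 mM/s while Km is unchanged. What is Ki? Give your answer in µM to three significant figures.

Noncompetitive: Vmax,app = Vmax/α with α = 1 + [I]/Ki.
α = Vmax/Vmax,app = 94.2/28.7 = 3.282.
Since α = 1 + [I]/Ki, [I]/Ki = 3.282 − 1 = 2.282 and Ki = 1.83/2.282 = 0.802 µM.

0.802 µM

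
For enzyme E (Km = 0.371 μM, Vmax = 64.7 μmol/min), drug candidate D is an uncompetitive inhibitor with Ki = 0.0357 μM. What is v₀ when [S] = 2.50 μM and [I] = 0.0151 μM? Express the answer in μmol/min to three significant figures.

With α = 1 + [I]/Ki = 1 + 0.0151/0.0357 = 1.423, the uncompetitive rate law is v = (Vmax/α)·[S] / (Km/α + [S]).
v = (64.7/1.423)×2.50 / (0.371/1.423 + 2.50) = 113.7/2.761 = 41.2 μmol/min.

41.2 μmol/min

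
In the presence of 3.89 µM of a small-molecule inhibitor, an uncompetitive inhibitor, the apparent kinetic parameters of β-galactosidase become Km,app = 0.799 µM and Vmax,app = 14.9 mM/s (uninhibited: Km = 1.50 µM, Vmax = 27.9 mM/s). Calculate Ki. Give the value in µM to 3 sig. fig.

Uncompetitive: Vmax,app = Vmax/α (and Km,app = Km/α) with α = 1 + [I]/Ki.
α = Vmax/Vmax,app = 27.9/14.9 = 1.872.
Ki = [I]/(α − 1) = 3.89/0.8725 = 4.46 µM.

4.46 µM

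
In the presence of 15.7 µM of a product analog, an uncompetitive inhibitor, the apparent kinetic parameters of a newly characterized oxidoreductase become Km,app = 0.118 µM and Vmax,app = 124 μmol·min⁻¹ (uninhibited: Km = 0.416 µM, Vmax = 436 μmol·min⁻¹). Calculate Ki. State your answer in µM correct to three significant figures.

Uncompetitive: Vmax,app = Vmax/α (and Km,app = Km/α) with α = 1 + [I]/Ki.
α = Vmax/Vmax,app = 436/124 = 3.516.
Since α = 1 + [I]/Ki, [I]/Ki = 3.516 − 1 = 2.516 and Ki = 15.7/2.516 = 6.24 µM.

6.24 µM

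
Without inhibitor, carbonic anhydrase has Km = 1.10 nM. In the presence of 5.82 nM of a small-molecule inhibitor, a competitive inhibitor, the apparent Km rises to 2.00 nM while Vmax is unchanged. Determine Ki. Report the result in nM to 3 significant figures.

7.11 nM

Competitive: Km,app = α·Km with α = 1 + [I]/Ki.
α = Km,app/Km = 2.00/1.10 = 1.818.
Ki = [I]/(α − 1) = 5.82/0.8182 = 7.11 nM.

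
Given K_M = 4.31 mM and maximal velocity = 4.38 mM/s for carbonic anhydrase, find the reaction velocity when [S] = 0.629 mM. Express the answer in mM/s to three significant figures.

0.558 mM/s

[S]/(Km+[S]) = 0.629/4.939 = 0.1274, the fractional saturation.
v = 0.1274 × Vmax = 0.1274 × 4.38 = 0.558 mM/s.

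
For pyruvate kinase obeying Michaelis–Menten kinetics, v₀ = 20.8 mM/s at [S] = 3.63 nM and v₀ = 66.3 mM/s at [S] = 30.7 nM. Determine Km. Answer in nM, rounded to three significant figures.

From v = Vmax[S]/(Km+[S]), each point gives Vmax = v(Km+[S])/[S].
Equating: 20.8(Km+3.63)/3.63 = 66.3(Km+30.7)/30.7.
5.730·Km + 20.8 = 2.160·Km + 66.3, so (5.730 − 2.160)·Km = 66.3 − 20.8.
Km = 45.50/3.570 = 12.7 nM; then Vmax = 20.8(12.7+3.63)/3.63 = 93.8 mM/s.

12.7 nM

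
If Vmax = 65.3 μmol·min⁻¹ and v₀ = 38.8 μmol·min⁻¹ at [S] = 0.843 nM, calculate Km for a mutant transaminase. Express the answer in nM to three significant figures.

v/Vmax = 38.8/65.3 = 0.5942 = [S]/(Km+[S]).
So Km + [S] = [S]/0.5942 = 1.419 nM, giving Km = 1.419 − 0.843 = 0.576 nM.

0.576 nM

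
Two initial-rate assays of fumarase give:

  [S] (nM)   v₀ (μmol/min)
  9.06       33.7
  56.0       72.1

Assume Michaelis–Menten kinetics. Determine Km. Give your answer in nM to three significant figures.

In reciprocal form, 1/v = (Km/Vmax)·(1/[S]) + 1/Vmax. The two points give (1/[S], 1/v) = (0.1104, 0.02967) and (0.01786, 0.01387).
Slope = (0.02967 − 0.01387)/(0.1104 − 0.01786) = 0.1708; intercept = 0.02967 − 0.1708×0.1104 = 0.01082.
Vmax = 1/intercept = 92.4 μmol/min; Km = slope × Vmax = 0.1708 × 92.4 = 15.8 nM.

15.8 nM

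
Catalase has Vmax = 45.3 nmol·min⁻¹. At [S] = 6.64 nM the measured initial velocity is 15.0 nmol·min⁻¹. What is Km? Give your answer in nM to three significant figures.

13.4 nM

v/Vmax = 15.0/45.3 = 0.3311 = [S]/(Km+[S]).
So Km + [S] = [S]/0.3311 = 20.05 nM, giving Km = 20.05 − 6.64 = 13.4 nM.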